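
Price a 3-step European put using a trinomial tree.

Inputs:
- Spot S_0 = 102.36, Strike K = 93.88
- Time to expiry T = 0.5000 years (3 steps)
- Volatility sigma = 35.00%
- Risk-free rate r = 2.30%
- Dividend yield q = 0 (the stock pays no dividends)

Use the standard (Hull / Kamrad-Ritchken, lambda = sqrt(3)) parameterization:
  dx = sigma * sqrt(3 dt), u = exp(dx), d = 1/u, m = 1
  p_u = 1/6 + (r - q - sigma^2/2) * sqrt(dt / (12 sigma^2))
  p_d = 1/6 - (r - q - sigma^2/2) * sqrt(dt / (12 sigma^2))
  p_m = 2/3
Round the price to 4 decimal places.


Answer: Price = V(0,0) = 5.7744

Derivation:
dt = T/N = 0.166667; dx = sigma*sqrt(3*dt) = 0.247487
u = exp(dx) = 1.280803; d = 1/u = 0.780760
p_u = 0.153787, p_m = 0.666667, p_d = 0.179546
Discount per step: exp(-r*dt) = 0.996174
Stock lattice S(k, j) with j the centered position index:
  k=0: S(0,+0) = 102.3600
  k=1: S(1,-1) = 79.9186; S(1,+0) = 102.3600; S(1,+1) = 131.1030
  k=2: S(2,-2) = 62.3973; S(2,-1) = 79.9186; S(2,+0) = 102.3600; S(2,+1) = 131.1030; S(2,+2) = 167.9172
  k=3: S(3,-3) = 48.7173; S(3,-2) = 62.3973; S(3,-1) = 79.9186; S(3,+0) = 102.3600; S(3,+1) = 131.1030; S(3,+2) = 167.9172; S(3,+3) = 215.0688
Terminal payoffs V(N, j) = max(K - S_T, 0):
  V(3,-3) = 45.162715; V(3,-2) = 31.482746; V(3,-1) = 13.961398; V(3,+0) = 0.000000; V(3,+1) = 0.000000; V(3,+2) = 0.000000; V(3,+3) = 0.000000
Backward induction: V(k, j) = exp(-r*dt) * [p_u * V(k+1, j+1) + p_m * V(k+1, j) + p_d * V(k+1, j-1)]
  V(2,-2) = exp(-r*dt) * [p_u*13.961398 + p_m*31.482746 + p_d*45.162715] = 31.124831
  V(2,-1) = exp(-r*dt) * [p_u*0.000000 + p_m*13.961398 + p_d*31.482746] = 14.902966
  V(2,+0) = exp(-r*dt) * [p_u*0.000000 + p_m*0.000000 + p_d*13.961398] = 2.497124
  V(2,+1) = exp(-r*dt) * [p_u*0.000000 + p_m*0.000000 + p_d*0.000000] = 0.000000
  V(2,+2) = exp(-r*dt) * [p_u*0.000000 + p_m*0.000000 + p_d*0.000000] = 0.000000
  V(1,-1) = exp(-r*dt) * [p_u*2.497124 + p_m*14.902966 + p_d*31.124831] = 15.846816
  V(1,+0) = exp(-r*dt) * [p_u*0.000000 + p_m*2.497124 + p_d*14.902966] = 4.323912
  V(1,+1) = exp(-r*dt) * [p_u*0.000000 + p_m*0.000000 + p_d*2.497124] = 0.446634
  V(0,+0) = exp(-r*dt) * [p_u*0.446634 + p_m*4.323912 + p_d*15.846816] = 5.774351


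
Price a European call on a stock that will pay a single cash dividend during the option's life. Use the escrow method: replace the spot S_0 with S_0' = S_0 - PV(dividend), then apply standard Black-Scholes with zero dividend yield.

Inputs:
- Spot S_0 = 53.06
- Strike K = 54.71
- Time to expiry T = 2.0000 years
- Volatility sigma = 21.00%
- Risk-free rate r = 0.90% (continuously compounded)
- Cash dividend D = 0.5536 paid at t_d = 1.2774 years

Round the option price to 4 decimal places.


PV(D) = D * exp(-r * t_d) = 0.5536 * 0.98856923 = 0.54727193
S_0' = S_0 - PV(D) = 53.0600 - 0.54727193 = 52.51272807
d1 = (ln(S_0'/K) + (r + sigma^2/2)*T) / (sigma*sqrt(T)) = 0.07107794
d2 = d1 - sigma*sqrt(T) = -0.22590691
exp(-rT) = 0.98216103
N(d1) = 0.52833214; N(d2) = 0.41063691
C = S_0' * N(d1) - K * exp(-rT) * N(d2) = 52.51272807 * 0.52833214 - 54.7100 * 0.98216103 * 0.41063691 = 5.6790

Answer: Price = 5.6790


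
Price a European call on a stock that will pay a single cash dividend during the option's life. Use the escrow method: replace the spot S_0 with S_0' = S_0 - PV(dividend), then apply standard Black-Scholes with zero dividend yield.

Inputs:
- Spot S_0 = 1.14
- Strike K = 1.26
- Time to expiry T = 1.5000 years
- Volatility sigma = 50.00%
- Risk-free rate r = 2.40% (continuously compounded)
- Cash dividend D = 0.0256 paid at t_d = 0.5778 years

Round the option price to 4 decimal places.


Answer: Price = 0.2326

Derivation:
PV(D) = D * exp(-r * t_d) = 0.0256 * 0.98622851 = 0.02524745
S_0' = S_0 - PV(D) = 1.1400 - 0.02524745 = 1.11475255
d1 = (ln(S_0'/K) + (r + sigma^2/2)*T) / (sigma*sqrt(T)) = 0.16496616
d2 = d1 - sigma*sqrt(T) = -0.44740627
exp(-rT) = 0.96464029
N(d1) = 0.56551469; N(d2) = 0.32729087
C = S_0' * N(d1) - K * exp(-rT) * N(d2) = 1.11475255 * 0.56551469 - 1.2600 * 0.96464029 * 0.32729087 = 0.2326


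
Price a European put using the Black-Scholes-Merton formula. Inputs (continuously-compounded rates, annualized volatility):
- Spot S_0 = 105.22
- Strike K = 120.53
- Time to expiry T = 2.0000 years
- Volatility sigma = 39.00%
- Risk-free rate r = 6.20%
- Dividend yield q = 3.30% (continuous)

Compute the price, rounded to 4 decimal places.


Answer: Price = 26.4707

Derivation:
d1 = (ln(S/K) + (r - q + 0.5*sigma^2) * T) / (sigma * sqrt(T)) = 0.13463080
d2 = d1 - sigma * sqrt(T) = -0.41691249
exp(-rT) = 0.88337984; exp(-qT) = 0.93613086
P = K * exp(-rT) * N(-d2) - S_0 * exp(-qT) * N(-d1)
N(-d1) = 0.44645190; N(-d2) = 0.66162879
P = 120.5300 * 0.88337984 * 0.66162879 - 105.2200 * 0.93613086 * 0.44645190 = 26.4707


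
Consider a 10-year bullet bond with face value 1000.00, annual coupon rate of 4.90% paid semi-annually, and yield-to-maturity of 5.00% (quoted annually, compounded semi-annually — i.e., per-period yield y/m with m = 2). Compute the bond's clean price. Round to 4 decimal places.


Answer: Price = 992.2054

Derivation:
Coupon per period c = face * coupon_rate / m = 24.500000
Periods per year m = 2; per-period yield y/m = 0.025000
Number of cashflows N = 20
Cashflows (t years, CF_t, discount factor 1/(1+y/m)^(m*t), PV):
  t = 0.5000: CF_t = 24.500000, DF = 0.975610, PV = 23.902439
  t = 1.0000: CF_t = 24.500000, DF = 0.951814, PV = 23.319453
  t = 1.5000: CF_t = 24.500000, DF = 0.928599, PV = 22.750686
  t = 2.0000: CF_t = 24.500000, DF = 0.905951, PV = 22.195791
  t = 2.5000: CF_t = 24.500000, DF = 0.883854, PV = 21.654430
  t = 3.0000: CF_t = 24.500000, DF = 0.862297, PV = 21.126273
  t = 3.5000: CF_t = 24.500000, DF = 0.841265, PV = 20.610998
  t = 4.0000: CF_t = 24.500000, DF = 0.820747, PV = 20.108291
  t = 4.5000: CF_t = 24.500000, DF = 0.800728, PV = 19.617845
  t = 5.0000: CF_t = 24.500000, DF = 0.781198, PV = 19.139361
  t = 5.5000: CF_t = 24.500000, DF = 0.762145, PV = 18.672547
  t = 6.0000: CF_t = 24.500000, DF = 0.743556, PV = 18.217119
  t = 6.5000: CF_t = 24.500000, DF = 0.725420, PV = 17.772799
  t = 7.0000: CF_t = 24.500000, DF = 0.707727, PV = 17.339316
  t = 7.5000: CF_t = 24.500000, DF = 0.690466, PV = 16.916406
  t = 8.0000: CF_t = 24.500000, DF = 0.673625, PV = 16.503811
  t = 8.5000: CF_t = 24.500000, DF = 0.657195, PV = 16.101279
  t = 9.0000: CF_t = 24.500000, DF = 0.641166, PV = 15.708565
  t = 9.5000: CF_t = 24.500000, DF = 0.625528, PV = 15.325429
  t = 10.0000: CF_t = 1024.500000, DF = 0.610271, PV = 625.222581
Price P = sum_t PV_t = 992.205419


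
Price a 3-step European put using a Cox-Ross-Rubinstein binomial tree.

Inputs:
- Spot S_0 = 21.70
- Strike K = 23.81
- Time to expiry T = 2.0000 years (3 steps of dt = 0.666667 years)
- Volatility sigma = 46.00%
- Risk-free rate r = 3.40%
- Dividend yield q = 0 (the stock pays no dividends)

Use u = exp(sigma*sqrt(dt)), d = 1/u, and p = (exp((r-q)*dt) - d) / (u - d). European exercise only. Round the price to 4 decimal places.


dt = T/N = 0.666667
u = exp(sigma*sqrt(dt)) = 1.455848; d = 1/u = 0.686885
p = (exp((r-q)*dt) - d) / (u - d) = 0.437005
Discount per step: exp(-r*dt) = 0.977588
Stock lattice S(k, i) with i counting down-moves:
  k=0: S(0,0) = 21.7000
  k=1: S(1,0) = 31.5919; S(1,1) = 14.9054
  k=2: S(2,0) = 45.9930; S(2,1) = 21.7000; S(2,2) = 10.2383
  k=3: S(3,0) = 66.9588; S(3,1) = 31.5919; S(3,2) = 14.9054; S(3,3) = 7.0325
Terminal payoffs V(N, i) = max(K - S_T, 0):
  V(3,0) = 0.000000; V(3,1) = 0.000000; V(3,2) = 8.904596; V(3,3) = 16.777467
Backward induction: V(k, i) = exp(-r*dt) * [p * V(k+1, i) + (1-p) * V(k+1, i+1)].
  V(2,0) = exp(-r*dt) * [p*0.000000 + (1-p)*0.000000] = 0.000000
  V(2,1) = exp(-r*dt) * [p*0.000000 + (1-p)*8.904596] = 4.900889
  V(2,2) = exp(-r*dt) * [p*8.904596 + (1-p)*16.777467] = 13.038079
  V(1,0) = exp(-r*dt) * [p*0.000000 + (1-p)*4.900889] = 2.697338
  V(1,1) = exp(-r*dt) * [p*4.900889 + (1-p)*13.038079] = 9.269577
  V(0,0) = exp(-r*dt) * [p*2.697338 + (1-p)*9.269577] = 6.254098

Answer: Price = V(0,0) = 6.2541


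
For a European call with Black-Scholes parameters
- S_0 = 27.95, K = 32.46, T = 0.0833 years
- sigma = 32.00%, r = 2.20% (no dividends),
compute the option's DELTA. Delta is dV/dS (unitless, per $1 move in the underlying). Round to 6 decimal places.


d1 = -1.5536767444; d2 = -1.6460343104
phi(d1) = 0.1193262135; exp(-qT) = 1.0000000000; exp(-rT) = 0.9981690782
N(d1) = 0.0601307715
Delta = exp(-qT) * N(d1) = 1.0000000000 * 0.0601307715 = 0.060131

Answer: Delta = 0.060131


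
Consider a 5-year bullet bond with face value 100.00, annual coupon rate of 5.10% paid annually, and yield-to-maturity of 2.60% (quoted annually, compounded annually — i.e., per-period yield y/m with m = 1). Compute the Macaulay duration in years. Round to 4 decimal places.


Coupon per period c = face * coupon_rate / m = 5.100000
Periods per year m = 1; per-period yield y/m = 0.026000
Number of cashflows N = 5
Cashflows (t years, CF_t, discount factor 1/(1+y/m)^(m*t), PV):
  t = 1.0000: CF_t = 5.100000, DF = 0.974659, PV = 4.970760
  t = 2.0000: CF_t = 5.100000, DF = 0.949960, PV = 4.844796
  t = 3.0000: CF_t = 5.100000, DF = 0.925887, PV = 4.722023
  t = 4.0000: CF_t = 5.100000, DF = 0.902424, PV = 4.602362
  t = 5.0000: CF_t = 105.100000, DF = 0.879555, PV = 92.441272
Price P = sum_t PV_t = 111.581212
Macaulay numerator sum_t t * PV_t:
  t * PV_t at t = 1.0000: 4.970760
  t * PV_t at t = 2.0000: 9.689591
  t * PV_t at t = 3.0000: 14.166069
  t * PV_t at t = 4.0000: 18.409446
  t * PV_t at t = 5.0000: 462.206359
Macaulay duration D = (sum_t t * PV_t) / P = 509.442226 / 111.581212 = 4.565663

Answer: Macaulay duration = 4.5657 years


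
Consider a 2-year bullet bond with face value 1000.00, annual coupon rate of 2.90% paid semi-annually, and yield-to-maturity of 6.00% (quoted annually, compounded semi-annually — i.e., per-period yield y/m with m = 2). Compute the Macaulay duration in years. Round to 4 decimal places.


Coupon per period c = face * coupon_rate / m = 14.500000
Periods per year m = 2; per-period yield y/m = 0.030000
Number of cashflows N = 4
Cashflows (t years, CF_t, discount factor 1/(1+y/m)^(m*t), PV):
  t = 0.5000: CF_t = 14.500000, DF = 0.970874, PV = 14.077670
  t = 1.0000: CF_t = 14.500000, DF = 0.942596, PV = 13.667641
  t = 1.5000: CF_t = 14.500000, DF = 0.915142, PV = 13.269554
  t = 2.0000: CF_t = 1014.500000, DF = 0.888487, PV = 901.370110
Price P = sum_t PV_t = 942.384975
Macaulay numerator sum_t t * PV_t:
  t * PV_t at t = 0.5000: 7.038835
  t * PV_t at t = 1.0000: 13.667641
  t * PV_t at t = 1.5000: 19.904331
  t * PV_t at t = 2.0000: 1802.740220
Macaulay duration D = (sum_t t * PV_t) / P = 1843.351027 / 942.384975 = 1.956049

Answer: Macaulay duration = 1.9560 years


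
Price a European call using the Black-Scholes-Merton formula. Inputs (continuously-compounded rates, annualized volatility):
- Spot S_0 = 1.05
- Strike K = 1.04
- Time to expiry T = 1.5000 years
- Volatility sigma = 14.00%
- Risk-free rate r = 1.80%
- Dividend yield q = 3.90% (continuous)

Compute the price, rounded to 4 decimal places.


d1 = (ln(S/K) + (r - q + 0.5*sigma^2) * T) / (sigma * sqrt(T)) = -0.04216942
d2 = d1 - sigma * sqrt(T) = -0.21363370
exp(-rT) = 0.97336124; exp(-qT) = 0.94317824
C = S_0 * exp(-qT) * N(d1) - K * exp(-rT) * N(d2)
N(d1) = 0.48318182; N(d2) = 0.41541636
C = 1.0500 * 0.94317824 * 0.48318182 - 1.0400 * 0.97336124 * 0.41541636 = 0.0580

Answer: Price = 0.0580


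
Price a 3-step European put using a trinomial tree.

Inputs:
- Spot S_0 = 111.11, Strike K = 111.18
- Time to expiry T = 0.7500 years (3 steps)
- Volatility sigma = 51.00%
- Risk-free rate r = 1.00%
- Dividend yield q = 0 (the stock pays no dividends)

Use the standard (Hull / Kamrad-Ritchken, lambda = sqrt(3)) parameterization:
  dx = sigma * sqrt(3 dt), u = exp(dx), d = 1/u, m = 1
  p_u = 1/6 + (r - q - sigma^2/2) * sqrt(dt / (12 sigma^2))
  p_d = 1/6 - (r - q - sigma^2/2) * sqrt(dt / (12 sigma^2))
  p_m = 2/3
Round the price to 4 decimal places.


dt = T/N = 0.250000; dx = sigma*sqrt(3*dt) = 0.441673
u = exp(dx) = 1.555307; d = 1/u = 0.642960
p_u = 0.132691, p_m = 0.666667, p_d = 0.200643
Discount per step: exp(-r*dt) = 0.997503
Stock lattice S(k, j) with j the centered position index:
  k=0: S(0,+0) = 111.1100
  k=1: S(1,-1) = 71.4393; S(1,+0) = 111.1100; S(1,+1) = 172.8102
  k=2: S(2,-2) = 45.9326; S(2,-1) = 71.4393; S(2,+0) = 111.1100; S(2,+1) = 172.8102; S(2,+2) = 268.7729
  k=3: S(3,-3) = 29.5328; S(3,-2) = 45.9326; S(3,-1) = 71.4393; S(3,+0) = 111.1100; S(3,+1) = 172.8102; S(3,+2) = 268.7729; S(3,+3) = 418.0243
Terminal payoffs V(N, j) = max(K - S_T, 0):
  V(3,-3) = 81.647190; V(3,-2) = 65.247414; V(3,-1) = 39.740728; V(3,+0) = 0.070000; V(3,+1) = 0.000000; V(3,+2) = 0.000000; V(3,+3) = 0.000000
Backward induction: V(k, j) = exp(-r*dt) * [p_u * V(k+1, j+1) + p_m * V(k+1, j) + p_d * V(k+1, j-1)]
  V(2,-2) = exp(-r*dt) * [p_u*39.740728 + p_m*65.247414 + p_d*81.647190] = 64.990727
  V(2,-1) = exp(-r*dt) * [p_u*0.070000 + p_m*39.740728 + p_d*65.247414] = 39.495655
  V(2,+0) = exp(-r*dt) * [p_u*0.000000 + p_m*0.070000 + p_d*39.740728] = 8.000324
  V(2,+1) = exp(-r*dt) * [p_u*0.000000 + p_m*0.000000 + p_d*0.070000] = 0.014010
  V(2,+2) = exp(-r*dt) * [p_u*0.000000 + p_m*0.000000 + p_d*0.000000] = 0.000000
  V(1,-1) = exp(-r*dt) * [p_u*8.000324 + p_m*39.495655 + p_d*64.990727] = 40.330960
  V(1,+0) = exp(-r*dt) * [p_u*0.014010 + p_m*8.000324 + p_d*39.495655] = 13.226811
  V(1,+1) = exp(-r*dt) * [p_u*0.000000 + p_m*0.014010 + p_d*8.000324] = 1.610514
  V(0,+0) = exp(-r*dt) * [p_u*1.610514 + p_m*13.226811 + p_d*40.330960] = 17.080927

Answer: Price = V(0,0) = 17.0809


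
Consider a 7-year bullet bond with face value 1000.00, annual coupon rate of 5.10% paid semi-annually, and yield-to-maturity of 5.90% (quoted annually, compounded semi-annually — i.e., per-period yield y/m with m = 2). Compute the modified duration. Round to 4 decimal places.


Answer: Modified duration = 5.7744

Derivation:
Coupon per period c = face * coupon_rate / m = 25.500000
Periods per year m = 2; per-period yield y/m = 0.029500
Number of cashflows N = 14
Cashflows (t years, CF_t, discount factor 1/(1+y/m)^(m*t), PV):
  t = 0.5000: CF_t = 25.500000, DF = 0.971345, PV = 24.769305
  t = 1.0000: CF_t = 25.500000, DF = 0.943512, PV = 24.059549
  t = 1.5000: CF_t = 25.500000, DF = 0.916476, PV = 23.370130
  t = 2.0000: CF_t = 25.500000, DF = 0.890214, PV = 22.700466
  t = 2.5000: CF_t = 25.500000, DF = 0.864706, PV = 22.049991
  t = 3.0000: CF_t = 25.500000, DF = 0.839928, PV = 21.418156
  t = 3.5000: CF_t = 25.500000, DF = 0.815860, PV = 20.804425
  t = 4.0000: CF_t = 25.500000, DF = 0.792482, PV = 20.208281
  t = 4.5000: CF_t = 25.500000, DF = 0.769773, PV = 19.629219
  t = 5.0000: CF_t = 25.500000, DF = 0.747716, PV = 19.066750
  t = 5.5000: CF_t = 25.500000, DF = 0.726290, PV = 18.520398
  t = 6.0000: CF_t = 25.500000, DF = 0.705479, PV = 17.989702
  t = 6.5000: CF_t = 25.500000, DF = 0.685263, PV = 17.474213
  t = 7.0000: CF_t = 1025.500000, DF = 0.665627, PV = 682.600735
Price P = sum_t PV_t = 954.661321
First compute Macaulay numerator sum_t t * PV_t:
  t * PV_t at t = 0.5000: 12.384653
  t * PV_t at t = 1.0000: 24.059549
  t * PV_t at t = 1.5000: 35.055195
  t * PV_t at t = 2.0000: 45.400932
  t * PV_t at t = 2.5000: 55.124979
  t * PV_t at t = 3.0000: 64.254468
  t * PV_t at t = 3.5000: 72.815489
  t * PV_t at t = 4.0000: 80.833124
  t * PV_t at t = 4.5000: 88.331486
  t * PV_t at t = 5.0000: 95.333750
  t * PV_t at t = 5.5000: 101.862190
  t * PV_t at t = 6.0000: 107.938212
  t * PV_t at t = 6.5000: 113.582383
  t * PV_t at t = 7.0000: 4778.205142
Macaulay duration D = 5675.181551 / 954.661321 = 5.944707
Modified duration = D / (1 + y/m) = 5.944707 / (1 + 0.029500) = 5.774363


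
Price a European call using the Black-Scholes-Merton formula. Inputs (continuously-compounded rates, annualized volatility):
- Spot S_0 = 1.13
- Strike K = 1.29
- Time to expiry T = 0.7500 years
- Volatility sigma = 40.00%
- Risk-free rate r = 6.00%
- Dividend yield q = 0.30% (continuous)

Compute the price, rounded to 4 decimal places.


Answer: Price = 0.1148

Derivation:
d1 = (ln(S/K) + (r - q + 0.5*sigma^2) * T) / (sigma * sqrt(T)) = -0.08566315
d2 = d1 - sigma * sqrt(T) = -0.43207331
exp(-rT) = 0.95599748; exp(-qT) = 0.99775253
C = S_0 * exp(-qT) * N(d1) - K * exp(-rT) * N(d2)
N(d1) = 0.46586710; N(d2) = 0.33284407
C = 1.1300 * 0.99775253 * 0.46586710 - 1.2900 * 0.95599748 * 0.33284407 = 0.1148


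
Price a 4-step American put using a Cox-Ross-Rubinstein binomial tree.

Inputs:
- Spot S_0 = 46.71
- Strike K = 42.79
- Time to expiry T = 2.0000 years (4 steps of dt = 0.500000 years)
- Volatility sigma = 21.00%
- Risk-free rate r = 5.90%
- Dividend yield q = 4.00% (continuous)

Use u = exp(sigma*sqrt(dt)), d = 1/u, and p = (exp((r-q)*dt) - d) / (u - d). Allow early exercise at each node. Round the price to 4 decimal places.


dt = T/N = 0.500000
u = exp(sigma*sqrt(dt)) = 1.160084; d = 1/u = 0.862007
p = (exp((r-q)*dt) - d) / (u - d) = 0.494968
Discount per step: exp(-r*dt) = 0.970931
Stock lattice S(k, i) with i counting down-moves:
  k=0: S(0,0) = 46.7100
  k=1: S(1,0) = 54.1875; S(1,1) = 40.2643
  k=2: S(2,0) = 62.8621; S(2,1) = 46.7100; S(2,2) = 34.7081
  k=3: S(3,0) = 72.9253; S(3,1) = 54.1875; S(3,2) = 40.2643; S(3,3) = 29.9186
  k=4: S(4,0) = 84.5995; S(4,1) = 62.8621; S(4,2) = 46.7100; S(4,3) = 34.7081; S(4,4) = 25.7900
Terminal payoffs V(N, i) = max(K - S_T, 0):
  V(4,0) = 0.000000; V(4,1) = 0.000000; V(4,2) = 0.000000; V(4,3) = 8.081888; V(4,4) = 16.999955
Backward induction: V(k, i) = exp(-r*dt) * [p * V(k+1, i) + (1-p) * V(k+1, i+1)]; then take max(V_cont, immediate exercise) for American.
  V(3,0) = exp(-r*dt) * [p*0.000000 + (1-p)*0.000000] = 0.000000; exercise = 0.000000; V(3,0) = max -> 0.000000
  V(3,1) = exp(-r*dt) * [p*0.000000 + (1-p)*0.000000] = 0.000000; exercise = 0.000000; V(3,1) = max -> 0.000000
  V(3,2) = exp(-r*dt) * [p*0.000000 + (1-p)*8.081888] = 3.962965; exercise = 2.525675; V(3,2) = max -> 3.962965
  V(3,3) = exp(-r*dt) * [p*8.081888 + (1-p)*16.999955] = 12.219941; exercise = 12.871381; V(3,3) = max -> 12.871381
  V(2,0) = exp(-r*dt) * [p*0.000000 + (1-p)*0.000000] = 0.000000; exercise = 0.000000; V(2,0) = max -> 0.000000
  V(2,1) = exp(-r*dt) * [p*0.000000 + (1-p)*3.962965] = 1.943246; exercise = 0.000000; V(2,1) = max -> 1.943246
  V(2,2) = exp(-r*dt) * [p*3.962965 + (1-p)*12.871381] = 8.216020; exercise = 8.081888; V(2,2) = max -> 8.216020
  V(1,0) = exp(-r*dt) * [p*0.000000 + (1-p)*1.943246] = 0.952873; exercise = 0.000000; V(1,0) = max -> 0.952873
  V(1,1) = exp(-r*dt) * [p*1.943246 + (1-p)*8.216020] = 4.962621; exercise = 2.525675; V(1,1) = max -> 4.962621
  V(0,0) = exp(-r*dt) * [p*0.952873 + (1-p)*4.962621] = 2.891360; exercise = 0.000000; V(0,0) = max -> 2.891360

Answer: Price = V(0,0) = 2.8914


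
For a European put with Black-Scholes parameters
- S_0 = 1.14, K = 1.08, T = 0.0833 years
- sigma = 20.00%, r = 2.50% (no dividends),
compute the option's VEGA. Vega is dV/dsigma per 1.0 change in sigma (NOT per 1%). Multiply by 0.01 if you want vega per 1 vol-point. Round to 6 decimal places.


Answer: Vega = 0.079487

Derivation:
d1 = 1.0015980068; d2 = 0.9438745280
phi(d1) = 0.2415840540; exp(-qT) = 1.0000000000; exp(-rT) = 0.9979196669
Vega = S * exp(-qT) * phi(d1) * sqrt(T) = 1.1400 * 1.0000000000 * 0.2415840540 * 0.2886173938 = 0.079487


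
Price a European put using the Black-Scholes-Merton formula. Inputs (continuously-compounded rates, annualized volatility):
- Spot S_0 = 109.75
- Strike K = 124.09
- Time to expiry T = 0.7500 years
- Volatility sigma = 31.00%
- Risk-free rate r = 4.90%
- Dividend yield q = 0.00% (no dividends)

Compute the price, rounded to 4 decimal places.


d1 = (ln(S/K) + (r - q + 0.5*sigma^2) * T) / (sigma * sqrt(T)) = -0.18629624
d2 = d1 - sigma * sqrt(T) = -0.45476412
exp(-rT) = 0.96391708; exp(-qT) = 1.00000000
P = K * exp(-rT) * N(-d2) - S_0 * exp(-qT) * N(-d1)
N(-d1) = 0.57389377; N(-d2) = 0.67536053
P = 124.0900 * 0.96391708 * 0.67536053 - 109.7500 * 1.00000000 * 0.57389377 = 17.7967

Answer: Price = 17.7967


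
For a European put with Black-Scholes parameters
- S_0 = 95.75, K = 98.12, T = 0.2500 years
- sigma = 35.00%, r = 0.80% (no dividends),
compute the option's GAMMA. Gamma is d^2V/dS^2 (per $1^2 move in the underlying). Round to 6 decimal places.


d1 = -0.0407890933; d2 = -0.2157890933
phi(d1) = 0.3986105483; exp(-qT) = 1.0000000000; exp(-rT) = 0.9980019987
Gamma = exp(-qT) * phi(d1) / (S * sigma * sqrt(T)) = 1.0000000000 * 0.3986105483 / (95.7500 * 0.3500 * 0.5000000000) = 0.023789

Answer: Gamma = 0.023789


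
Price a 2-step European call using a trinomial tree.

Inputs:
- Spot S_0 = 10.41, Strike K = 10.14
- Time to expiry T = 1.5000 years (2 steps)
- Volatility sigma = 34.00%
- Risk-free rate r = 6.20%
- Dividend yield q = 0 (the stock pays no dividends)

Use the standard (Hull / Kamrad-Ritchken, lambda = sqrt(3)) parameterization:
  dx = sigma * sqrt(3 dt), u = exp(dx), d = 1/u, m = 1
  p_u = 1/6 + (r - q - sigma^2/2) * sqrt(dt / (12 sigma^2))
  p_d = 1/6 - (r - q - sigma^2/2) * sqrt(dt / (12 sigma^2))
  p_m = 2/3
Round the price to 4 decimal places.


dt = T/N = 0.750000; dx = sigma*sqrt(3*dt) = 0.510000
u = exp(dx) = 1.665291; d = 1/u = 0.600496
p_u = 0.169755, p_m = 0.666667, p_d = 0.163578
Discount per step: exp(-r*dt) = 0.954565
Stock lattice S(k, j) with j the centered position index:
  k=0: S(0,+0) = 10.4100
  k=1: S(1,-1) = 6.2512; S(1,+0) = 10.4100; S(1,+1) = 17.3357
  k=2: S(2,-2) = 3.7538; S(2,-1) = 6.2512; S(2,+0) = 10.4100; S(2,+1) = 17.3357; S(2,+2) = 28.8690
Terminal payoffs V(N, j) = max(S_T - K, 0):
  V(2,-2) = 0.000000; V(2,-1) = 0.000000; V(2,+0) = 0.270000; V(2,+1) = 7.195681; V(2,+2) = 18.728957
Backward induction: V(k, j) = exp(-r*dt) * [p_u * V(k+1, j+1) + p_m * V(k+1, j) + p_d * V(k+1, j-1)]
  V(1,-1) = exp(-r*dt) * [p_u*0.270000 + p_m*0.000000 + p_d*0.000000] = 0.043751
  V(1,+0) = exp(-r*dt) * [p_u*7.195681 + p_m*0.270000 + p_d*0.000000] = 1.337824
  V(1,+1) = exp(-r*dt) * [p_u*18.728957 + p_m*7.195681 + p_d*0.270000] = 7.656199
  V(0,+0) = exp(-r*dt) * [p_u*7.656199 + p_m*1.337824 + p_d*0.043751] = 2.098817

Answer: Price = V(0,0) = 2.0988


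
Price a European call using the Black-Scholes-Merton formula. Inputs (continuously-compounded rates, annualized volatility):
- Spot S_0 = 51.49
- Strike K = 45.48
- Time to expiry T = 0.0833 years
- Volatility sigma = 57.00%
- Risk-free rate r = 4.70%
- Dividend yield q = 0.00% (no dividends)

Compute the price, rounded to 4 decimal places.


d1 = (ln(S/K) + (r - q + 0.5*sigma^2) * T) / (sigma * sqrt(T)) = 0.86049774
d2 = d1 - sigma * sqrt(T) = 0.69598582
exp(-rT) = 0.99609255; exp(-qT) = 1.00000000
C = S_0 * exp(-qT) * N(d1) - K * exp(-rT) * N(d2)
N(d1) = 0.80524263; N(d2) = 0.75678115
C = 51.4900 * 1.00000000 * 0.80524263 - 45.4800 * 0.99609255 * 0.75678115 = 7.1780

Answer: Price = 7.1780


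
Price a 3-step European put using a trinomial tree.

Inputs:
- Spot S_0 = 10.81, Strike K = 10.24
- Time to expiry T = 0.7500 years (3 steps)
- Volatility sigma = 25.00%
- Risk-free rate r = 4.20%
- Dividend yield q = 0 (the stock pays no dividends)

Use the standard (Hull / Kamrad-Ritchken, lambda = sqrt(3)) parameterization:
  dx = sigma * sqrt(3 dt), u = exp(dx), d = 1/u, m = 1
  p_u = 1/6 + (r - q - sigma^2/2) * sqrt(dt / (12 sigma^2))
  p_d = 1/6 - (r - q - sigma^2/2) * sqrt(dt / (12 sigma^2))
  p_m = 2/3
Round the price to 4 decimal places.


Answer: Price = V(0,0) = 0.5175

Derivation:
dt = T/N = 0.250000; dx = sigma*sqrt(3*dt) = 0.216506
u = exp(dx) = 1.241731; d = 1/u = 0.805327
p_u = 0.172873, p_m = 0.666667, p_d = 0.160460
Discount per step: exp(-r*dt) = 0.989555
Stock lattice S(k, j) with j the centered position index:
  k=0: S(0,+0) = 10.8100
  k=1: S(1,-1) = 8.7056; S(1,+0) = 10.8100; S(1,+1) = 13.4231
  k=2: S(2,-2) = 7.0108; S(2,-1) = 8.7056; S(2,+0) = 10.8100; S(2,+1) = 13.4231; S(2,+2) = 16.6679
  k=3: S(3,-3) = 5.6460; S(3,-2) = 7.0108; S(3,-1) = 8.7056; S(3,+0) = 10.8100; S(3,+1) = 13.4231; S(3,+2) = 16.6679; S(3,+3) = 20.6970
Terminal payoffs V(N, j) = max(K - S_T, 0):
  V(3,-3) = 4.593970; V(3,-2) = 3.229150; V(3,-1) = 1.534411; V(3,+0) = 0.000000; V(3,+1) = 0.000000; V(3,+2) = 0.000000; V(3,+3) = 0.000000
Backward induction: V(k, j) = exp(-r*dt) * [p_u * V(k+1, j+1) + p_m * V(k+1, j) + p_d * V(k+1, j-1)]
  V(2,-2) = exp(-r*dt) * [p_u*1.534411 + p_m*3.229150 + p_d*4.593970] = 3.122218
  V(2,-1) = exp(-r*dt) * [p_u*0.000000 + p_m*1.534411 + p_d*3.229150] = 1.524994
  V(2,+0) = exp(-r*dt) * [p_u*0.000000 + p_m*0.000000 + p_d*1.534411] = 0.243640
  V(2,+1) = exp(-r*dt) * [p_u*0.000000 + p_m*0.000000 + p_d*0.000000] = 0.000000
  V(2,+2) = exp(-r*dt) * [p_u*0.000000 + p_m*0.000000 + p_d*0.000000] = 0.000000
  V(1,-1) = exp(-r*dt) * [p_u*0.243640 + p_m*1.524994 + p_d*3.122218] = 1.543481
  V(1,+0) = exp(-r*dt) * [p_u*0.000000 + p_m*0.243640 + p_d*1.524994] = 0.402875
  V(1,+1) = exp(-r*dt) * [p_u*0.000000 + p_m*0.000000 + p_d*0.243640] = 0.038686
  V(0,+0) = exp(-r*dt) * [p_u*0.038686 + p_m*0.402875 + p_d*1.543481] = 0.517476


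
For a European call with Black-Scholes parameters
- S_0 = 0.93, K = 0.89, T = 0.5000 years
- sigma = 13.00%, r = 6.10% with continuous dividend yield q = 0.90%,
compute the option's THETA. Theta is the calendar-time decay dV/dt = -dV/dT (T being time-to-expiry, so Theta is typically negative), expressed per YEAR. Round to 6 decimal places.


Answer: Theta = -0.058096

Derivation:
d1 = 0.8070603870; d2 = 0.7151365054
phi(d1) = 0.2880527179; exp(-qT) = 0.9955101098; exp(-rT) = 0.9699604321
Theta = -S*exp(-qT)*phi(d1)*sigma/(2*sqrt(T)) - r*K*exp(-rT)*N(d2) + q*S*exp(-qT)*N(d1)
N(d1) = 0.7901841535; N(d2) = 0.7627376507; sqrt(T) = 0.7071067812
Term 1 = -0.9300 * 0.9955101098 * 0.2880527179 * 0.1300 / (2 * 0.7071067812) = -0.0245148339
Term 2 = -0.0610 * 0.8900 * 0.9699604321 * 0.7627376507 = -0.0401651178
Term 3 = 0.0090 * 0.9300 * 0.9955101098 * 0.7901841535 = 0.0065841459
Theta = -0.0245148339 + (-0.0401651178) + (0.0065841459) = -0.058096


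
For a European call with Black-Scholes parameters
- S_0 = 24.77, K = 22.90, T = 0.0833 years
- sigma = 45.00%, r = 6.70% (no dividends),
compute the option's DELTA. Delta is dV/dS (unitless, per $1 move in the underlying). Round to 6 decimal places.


d1 = 0.7122967787; d2 = 0.5824189515
phi(d1) = 0.3095542611; exp(-qT) = 1.0000000000; exp(-rT) = 0.9944344454
N(d1) = 0.7618594908
Delta = exp(-qT) * N(d1) = 1.0000000000 * 0.7618594908 = 0.761859

Answer: Delta = 0.761859


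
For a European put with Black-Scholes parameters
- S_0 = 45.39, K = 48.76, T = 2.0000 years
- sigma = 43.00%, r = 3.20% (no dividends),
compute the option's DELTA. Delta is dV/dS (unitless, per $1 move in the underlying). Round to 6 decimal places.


Answer: Delta = -0.385324

Derivation:
d1 = 0.2915278121; d2 = -0.3165840197
phi(d1) = 0.3823446830; exp(-qT) = 1.0000000000; exp(-rT) = 0.9380049995
N(-d1) = 0.3853238381
Delta = -exp(-qT) * N(-d1) = -1.0000000000 * 0.3853238381 = -0.385324


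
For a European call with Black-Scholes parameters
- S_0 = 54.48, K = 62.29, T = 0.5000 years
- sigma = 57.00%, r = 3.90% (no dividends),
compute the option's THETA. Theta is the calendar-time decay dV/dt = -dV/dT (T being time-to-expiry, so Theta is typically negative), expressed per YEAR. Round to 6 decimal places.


Answer: Theta = -9.477556

Derivation:
d1 = -0.0824765316; d2 = -0.4855273969
phi(d1) = 0.3975877071; exp(-qT) = 1.0000000000; exp(-rT) = 0.9806888952
Theta = -S*exp(-qT)*phi(d1)*sigma/(2*sqrt(T)) - r*K*exp(-rT)*N(d2) + q*S*exp(-qT)*N(d1)
N(d1) = 0.4671338899; N(d2) = 0.3136511418; sqrt(T) = 0.7071067812
Term 1 = -54.4800 * 1.0000000000 * 0.3975877071 * 0.5700 / (2 * 0.7071067812) = -8.7303148191
Term 2 = -0.0390 * 62.2900 * 0.9806888952 * 0.3136511418 = -0.7472416459
Term 3 = 0 (no dividend yield, q = 0)
Theta = -8.7303148191 + (-0.7472416459) + (0.0000000000) = -9.477556


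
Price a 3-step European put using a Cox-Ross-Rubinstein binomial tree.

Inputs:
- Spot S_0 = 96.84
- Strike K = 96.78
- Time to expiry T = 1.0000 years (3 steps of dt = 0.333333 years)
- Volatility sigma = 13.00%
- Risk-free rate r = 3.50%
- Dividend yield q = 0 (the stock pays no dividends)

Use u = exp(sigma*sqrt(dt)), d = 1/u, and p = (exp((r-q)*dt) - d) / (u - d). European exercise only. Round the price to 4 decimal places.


Answer: Price = V(0,0) = 3.7924

Derivation:
dt = T/N = 0.333333
u = exp(sigma*sqrt(dt)) = 1.077944; d = 1/u = 0.927692
p = (exp((r-q)*dt) - d) / (u - d) = 0.559347
Discount per step: exp(-r*dt) = 0.988401
Stock lattice S(k, i) with i counting down-moves:
  k=0: S(0,0) = 96.8400
  k=1: S(1,0) = 104.3881; S(1,1) = 89.8377
  k=2: S(2,0) = 112.5245; S(2,1) = 96.8400; S(2,2) = 83.3417
  k=3: S(3,0) = 121.2951; S(3,1) = 104.3881; S(3,2) = 89.8377; S(3,3) = 77.3154
Terminal payoffs V(N, i) = max(K - S_T, 0):
  V(3,0) = 0.000000; V(3,1) = 0.000000; V(3,2) = 6.942310; V(3,3) = 19.464572
Backward induction: V(k, i) = exp(-r*dt) * [p * V(k+1, i) + (1-p) * V(k+1, i+1)].
  V(2,0) = exp(-r*dt) * [p*0.000000 + (1-p)*0.000000] = 0.000000
  V(2,1) = exp(-r*dt) * [p*0.000000 + (1-p)*6.942310] = 3.023668
  V(2,2) = exp(-r*dt) * [p*6.942310 + (1-p)*19.464572] = 12.315758
  V(1,0) = exp(-r*dt) * [p*0.000000 + (1-p)*3.023668] = 1.316934
  V(1,1) = exp(-r*dt) * [p*3.023668 + (1-p)*12.315758] = 7.035692
  V(0,0) = exp(-r*dt) * [p*1.316934 + (1-p)*7.035692] = 3.792418


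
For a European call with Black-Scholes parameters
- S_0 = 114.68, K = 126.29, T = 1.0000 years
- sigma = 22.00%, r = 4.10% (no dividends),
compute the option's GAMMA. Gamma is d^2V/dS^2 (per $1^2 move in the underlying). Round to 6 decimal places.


d1 = -0.1419782211; d2 = -0.3619782211
phi(d1) = 0.3949415733; exp(-qT) = 1.0000000000; exp(-rT) = 0.9598291299
Gamma = exp(-qT) * phi(d1) / (S * sigma * sqrt(T)) = 1.0000000000 * 0.3949415733 / (114.6800 * 0.2200 * 1.0000000000) = 0.015654

Answer: Gamma = 0.015654


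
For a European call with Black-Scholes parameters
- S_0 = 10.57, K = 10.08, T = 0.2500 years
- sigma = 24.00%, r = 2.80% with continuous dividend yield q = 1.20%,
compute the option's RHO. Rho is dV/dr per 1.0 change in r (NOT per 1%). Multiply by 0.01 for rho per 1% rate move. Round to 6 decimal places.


d1 = 0.4888878103; d2 = 0.3688878103
phi(d1) = 0.3540050223; exp(-qT) = 0.9970044955; exp(-rT) = 0.9930244429
N(d2) = 0.6438943252
Rho = K*T*exp(-rT)*N(d2) = 10.0800 * 0.2500 * 0.9930244429 * 0.6438943252 = 1.611295

Answer: Rho = 1.611295


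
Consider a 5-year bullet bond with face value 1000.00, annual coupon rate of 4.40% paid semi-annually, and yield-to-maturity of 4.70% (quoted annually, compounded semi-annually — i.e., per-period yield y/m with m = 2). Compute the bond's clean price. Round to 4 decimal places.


Answer: Price = 986.7696

Derivation:
Coupon per period c = face * coupon_rate / m = 22.000000
Periods per year m = 2; per-period yield y/m = 0.023500
Number of cashflows N = 10
Cashflows (t years, CF_t, discount factor 1/(1+y/m)^(m*t), PV):
  t = 0.5000: CF_t = 22.000000, DF = 0.977040, PV = 21.494871
  t = 1.0000: CF_t = 22.000000, DF = 0.954606, PV = 21.001339
  t = 1.5000: CF_t = 22.000000, DF = 0.932688, PV = 20.519139
  t = 2.0000: CF_t = 22.000000, DF = 0.911273, PV = 20.048011
  t = 2.5000: CF_t = 22.000000, DF = 0.890350, PV = 19.587700
  t = 3.0000: CF_t = 22.000000, DF = 0.869907, PV = 19.137958
  t = 3.5000: CF_t = 22.000000, DF = 0.849934, PV = 18.698542
  t = 4.0000: CF_t = 22.000000, DF = 0.830419, PV = 18.269216
  t = 4.5000: CF_t = 22.000000, DF = 0.811352, PV = 17.849747
  t = 5.0000: CF_t = 1022.000000, DF = 0.792723, PV = 810.163039
Price P = sum_t PV_t = 986.769561


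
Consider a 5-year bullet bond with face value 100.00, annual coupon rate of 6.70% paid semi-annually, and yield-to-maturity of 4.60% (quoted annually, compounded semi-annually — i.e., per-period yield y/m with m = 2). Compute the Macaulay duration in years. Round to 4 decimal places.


Answer: Macaulay duration = 4.3647 years

Derivation:
Coupon per period c = face * coupon_rate / m = 3.350000
Periods per year m = 2; per-period yield y/m = 0.023000
Number of cashflows N = 10
Cashflows (t years, CF_t, discount factor 1/(1+y/m)^(m*t), PV):
  t = 0.5000: CF_t = 3.350000, DF = 0.977517, PV = 3.274682
  t = 1.0000: CF_t = 3.350000, DF = 0.955540, PV = 3.201058
  t = 1.5000: CF_t = 3.350000, DF = 0.934056, PV = 3.129089
  t = 2.0000: CF_t = 3.350000, DF = 0.913056, PV = 3.058738
  t = 2.5000: CF_t = 3.350000, DF = 0.892528, PV = 2.989969
  t = 3.0000: CF_t = 3.350000, DF = 0.872461, PV = 2.922746
  t = 3.5000: CF_t = 3.350000, DF = 0.852846, PV = 2.857034
  t = 4.0000: CF_t = 3.350000, DF = 0.833671, PV = 2.792799
  t = 4.5000: CF_t = 3.350000, DF = 0.814928, PV = 2.730009
  t = 5.0000: CF_t = 103.350000, DF = 0.796606, PV = 82.329247
Price P = sum_t PV_t = 109.285371
Macaulay numerator sum_t t * PV_t:
  t * PV_t at t = 0.5000: 1.637341
  t * PV_t at t = 1.0000: 3.201058
  t * PV_t at t = 1.5000: 4.693633
  t * PV_t at t = 2.0000: 6.117476
  t * PV_t at t = 2.5000: 7.474922
  t * PV_t at t = 3.0000: 8.768237
  t * PV_t at t = 3.5000: 9.999618
  t * PV_t at t = 4.0000: 11.171197
  t * PV_t at t = 4.5000: 12.285041
  t * PV_t at t = 5.0000: 411.646236
Macaulay duration D = (sum_t t * PV_t) / P = 476.994759 / 109.285371 = 4.364672


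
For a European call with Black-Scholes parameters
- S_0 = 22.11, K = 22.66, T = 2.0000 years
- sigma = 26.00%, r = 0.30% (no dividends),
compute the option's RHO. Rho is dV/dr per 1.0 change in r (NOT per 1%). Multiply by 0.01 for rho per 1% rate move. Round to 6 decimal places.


d1 = 0.1333405923; d2 = -0.2343549339
phi(d1) = 0.3954114582; exp(-qT) = 1.0000000000; exp(-rT) = 0.9940179641
N(d2) = 0.4073547210
Rho = K*T*exp(-rT)*N(d2) = 22.6600 * 2.0000 * 0.9940179641 * 0.4073547210 = 18.350880

Answer: Rho = 18.350880


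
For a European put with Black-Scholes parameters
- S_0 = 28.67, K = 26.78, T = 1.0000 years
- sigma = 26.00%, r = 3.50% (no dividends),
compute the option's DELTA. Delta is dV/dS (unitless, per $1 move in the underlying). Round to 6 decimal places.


Answer: Delta = -0.299129

Derivation:
d1 = 0.5269074601; d2 = 0.2669074601
phi(d1) = 0.3472347312; exp(-qT) = 1.0000000000; exp(-rT) = 0.9656054163
N(-d1) = 0.2991289265
Delta = -exp(-qT) * N(-d1) = -1.0000000000 * 0.2991289265 = -0.299129


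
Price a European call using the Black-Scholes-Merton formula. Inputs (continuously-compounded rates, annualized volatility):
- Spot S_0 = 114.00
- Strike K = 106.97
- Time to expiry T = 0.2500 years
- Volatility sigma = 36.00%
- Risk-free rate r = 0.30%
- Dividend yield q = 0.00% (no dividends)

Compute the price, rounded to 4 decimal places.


Answer: Price = 11.9754

Derivation:
d1 = (ln(S/K) + (r - q + 0.5*sigma^2) * T) / (sigma * sqrt(T)) = 0.44777793
d2 = d1 - sigma * sqrt(T) = 0.26777793
exp(-rT) = 0.99925028; exp(-qT) = 1.00000000
C = S_0 * exp(-qT) * N(d1) - K * exp(-rT) * N(d2)
N(d1) = 0.67284326; N(d2) = 0.60556487
C = 114.0000 * 1.00000000 * 0.67284326 - 106.9700 * 0.99925028 * 0.60556487 = 11.9754


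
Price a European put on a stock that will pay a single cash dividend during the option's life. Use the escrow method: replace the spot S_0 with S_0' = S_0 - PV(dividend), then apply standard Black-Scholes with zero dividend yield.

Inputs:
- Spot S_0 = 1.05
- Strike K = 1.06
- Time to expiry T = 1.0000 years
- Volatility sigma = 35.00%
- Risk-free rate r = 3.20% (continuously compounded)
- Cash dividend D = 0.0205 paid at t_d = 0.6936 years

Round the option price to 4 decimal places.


PV(D) = D * exp(-r * t_d) = 0.0205 * 0.97804930 = 0.02005001
S_0' = S_0 - PV(D) = 1.0500 - 0.02005001 = 1.02994999
d1 = (ln(S_0'/K) + (r + sigma^2/2)*T) / (sigma*sqrt(T)) = 0.18426097
d2 = d1 - sigma*sqrt(T) = -0.16573903
exp(-rT) = 0.96850658
N(-d1) = 0.42690437; N(-d2) = 0.56581884
P = K * exp(-rT) * N(-d2) - S_0' * N(-d1) = 1.0600 * 0.96850658 * 0.56581884 - 1.02994999 * 0.42690437 = 0.1412

Answer: Price = 0.1412


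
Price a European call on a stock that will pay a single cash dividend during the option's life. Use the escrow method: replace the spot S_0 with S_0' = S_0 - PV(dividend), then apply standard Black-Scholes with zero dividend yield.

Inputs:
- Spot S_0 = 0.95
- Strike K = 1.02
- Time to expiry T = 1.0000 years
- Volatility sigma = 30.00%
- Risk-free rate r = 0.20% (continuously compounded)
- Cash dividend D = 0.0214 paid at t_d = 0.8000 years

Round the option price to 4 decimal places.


PV(D) = D * exp(-r * t_d) = 0.0214 * 0.99840128 = 0.02136579
S_0' = S_0 - PV(D) = 0.9500 - 0.02136579 = 0.92863421
d1 = (ln(S_0'/K) + (r + sigma^2/2)*T) / (sigma*sqrt(T)) = -0.15614329
d2 = d1 - sigma*sqrt(T) = -0.45614329
exp(-rT) = 0.99800200
N(d1) = 0.43796004; N(d2) = 0.32414347
C = S_0' * N(d1) - K * exp(-rT) * N(d2) = 0.92863421 * 0.43796004 - 1.0200 * 0.99800200 * 0.32414347 = 0.0767

Answer: Price = 0.0767


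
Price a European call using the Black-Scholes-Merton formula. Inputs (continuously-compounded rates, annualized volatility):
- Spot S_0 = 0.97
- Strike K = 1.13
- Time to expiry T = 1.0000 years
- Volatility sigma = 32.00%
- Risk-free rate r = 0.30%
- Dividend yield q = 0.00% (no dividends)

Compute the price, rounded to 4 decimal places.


Answer: Price = 0.0691

Derivation:
d1 = (ln(S/K) + (r - q + 0.5*sigma^2) * T) / (sigma * sqrt(T)) = -0.30774013
d2 = d1 - sigma * sqrt(T) = -0.62774013
exp(-rT) = 0.99700450; exp(-qT) = 1.00000000
C = S_0 * exp(-qT) * N(d1) - K * exp(-rT) * N(d2)
N(d1) = 0.37914004; N(d2) = 0.26508710
C = 0.9700 * 1.00000000 * 0.37914004 - 1.1300 * 0.99700450 * 0.26508710 = 0.0691


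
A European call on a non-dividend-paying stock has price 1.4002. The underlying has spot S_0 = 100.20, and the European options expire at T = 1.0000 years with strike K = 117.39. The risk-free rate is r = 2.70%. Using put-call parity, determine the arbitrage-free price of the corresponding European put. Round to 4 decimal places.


Put-call parity: C - P = S_0 * exp(-qT) - K * exp(-rT).
S_0 * exp(-qT) = 100.2000 * 1.00000000 = 100.20000000
K * exp(-rT) = 117.3900 * 0.97336124 = 114.26287614
P = C - S*exp(-qT) + K*exp(-rT)
P = 1.4002 - 100.20000000 + 114.26287614 = 15.4631

Answer: Put price = 15.4631


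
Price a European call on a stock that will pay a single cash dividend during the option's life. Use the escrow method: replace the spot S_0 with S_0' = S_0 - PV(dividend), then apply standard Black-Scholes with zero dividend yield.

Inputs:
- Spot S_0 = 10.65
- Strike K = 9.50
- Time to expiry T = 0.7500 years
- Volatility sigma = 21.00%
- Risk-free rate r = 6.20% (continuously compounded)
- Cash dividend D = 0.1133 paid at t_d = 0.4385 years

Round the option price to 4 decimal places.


Answer: Price = 1.6747

Derivation:
PV(D) = D * exp(-r * t_d) = 0.1133 * 0.97317924 = 0.11026121
S_0' = S_0 - PV(D) = 10.6500 - 0.11026121 = 10.53973879
d1 = (ln(S_0'/K) + (r + sigma^2/2)*T) / (sigma*sqrt(T)) = 0.91770354
d2 = d1 - sigma*sqrt(T) = 0.73583821
exp(-rT) = 0.95456456
N(d1) = 0.82061295; N(d2) = 0.76908542
C = S_0' * N(d1) - K * exp(-rT) * N(d2) = 10.53973879 * 0.82061295 - 9.5000 * 0.95456456 * 0.76908542 = 1.6747


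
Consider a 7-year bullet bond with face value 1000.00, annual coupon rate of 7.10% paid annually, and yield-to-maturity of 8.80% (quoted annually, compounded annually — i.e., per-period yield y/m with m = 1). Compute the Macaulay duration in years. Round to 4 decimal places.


Answer: Macaulay duration = 5.6870 years

Derivation:
Coupon per period c = face * coupon_rate / m = 71.000000
Periods per year m = 1; per-period yield y/m = 0.088000
Number of cashflows N = 7
Cashflows (t years, CF_t, discount factor 1/(1+y/m)^(m*t), PV):
  t = 1.0000: CF_t = 71.000000, DF = 0.919118, PV = 65.257353
  t = 2.0000: CF_t = 71.000000, DF = 0.844777, PV = 59.979185
  t = 3.0000: CF_t = 71.000000, DF = 0.776450, PV = 55.127927
  t = 4.0000: CF_t = 71.000000, DF = 0.713649, PV = 50.669051
  t = 5.0000: CF_t = 71.000000, DF = 0.655927, PV = 46.570819
  t = 6.0000: CF_t = 71.000000, DF = 0.602874, PV = 42.804061
  t = 7.0000: CF_t = 1071.000000, DF = 0.554112, PV = 593.454194
Price P = sum_t PV_t = 913.862589
Macaulay numerator sum_t t * PV_t:
  t * PV_t at t = 1.0000: 65.257353
  t * PV_t at t = 2.0000: 119.958369
  t * PV_t at t = 3.0000: 165.383781
  t * PV_t at t = 4.0000: 202.676203
  t * PV_t at t = 5.0000: 232.854093
  t * PV_t at t = 6.0000: 256.824367
  t * PV_t at t = 7.0000: 4154.179357
Macaulay duration D = (sum_t t * PV_t) / P = 5197.133524 / 913.862589 = 5.686997
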